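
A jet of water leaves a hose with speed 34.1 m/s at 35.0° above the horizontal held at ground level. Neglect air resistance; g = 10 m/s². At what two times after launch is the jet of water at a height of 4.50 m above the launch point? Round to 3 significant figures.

v_y0 = 34.1 sin 35.0° = 19.56 m/s.
Set y = v_y0 t − ½ g t² = 4.50: 5.000 t² − 19.56 t + 4.50 = 0.
t = [19.56 ± √(382.6 − 90.00)] / 10 = (19.56 ± 17.11) / 10, giving t = 0.245 s or t = 3.67 s.
So the jet of water is at 4.50 m at t = 0.245 s (rising) and t = 3.67 s (falling).

0.245 s and 3.67 s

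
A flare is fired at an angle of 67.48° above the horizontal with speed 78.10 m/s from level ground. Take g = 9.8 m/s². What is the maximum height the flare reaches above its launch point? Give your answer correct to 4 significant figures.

265.6 m

Vertical component of launch velocity: v_y = 78.10 sin 67.48° = 72.145 m/s.
At the highest point the vertical velocity is zero, so v_y² = 2 g h_max.
h_max = (72.145)² / (2 × 9.8) = 5204.9 / 19.60 = 265.6 m.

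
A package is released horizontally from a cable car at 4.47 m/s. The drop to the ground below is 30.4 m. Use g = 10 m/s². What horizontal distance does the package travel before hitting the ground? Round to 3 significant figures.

Initial vertical velocity is zero, so the fall time comes from h = ½ g t²: t = √(2 × 30.4 / 10) = 2.466 s.
Horizontal motion is uniform at 4.47 m/s, so x = 4.47 × 2.466 = 11.0 m.

11.0 m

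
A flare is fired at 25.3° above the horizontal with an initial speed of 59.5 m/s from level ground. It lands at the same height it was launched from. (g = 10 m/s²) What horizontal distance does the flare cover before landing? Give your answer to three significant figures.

Components: v_x = 59.5 cos 25.3° = 53.79 m/s, v_y = 59.5 sin 25.3° = 25.43 m/s.
Time of flight (same landing height): t = 2 v_y / g = 2 × 25.43 / 10 = 5.086 s.
Range: R = v_x · t = 53.79 × 5.086 = 274 m.

274 m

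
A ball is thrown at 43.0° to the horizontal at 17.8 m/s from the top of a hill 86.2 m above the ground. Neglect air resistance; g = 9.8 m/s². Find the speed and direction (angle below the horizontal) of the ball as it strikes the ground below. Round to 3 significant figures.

44.8 m/s at 73.1° below the horizontal

v_x = 17.8 cos 43.0° = 13.02 m/s (constant).
|v_y| at impact = √((12.14)² + 2×9.8×86.2) = 42.86 m/s.
Speed = √(13.02² + 42.86²) = 44.8 m/s; angle = arctan(42.86/13.02) = 73.1° below horizontal.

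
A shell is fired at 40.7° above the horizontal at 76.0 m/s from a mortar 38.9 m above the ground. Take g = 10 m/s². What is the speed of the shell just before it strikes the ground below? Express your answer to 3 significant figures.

81.0 m/s

v_x = 76.0 cos 40.7° = 57.62 m/s is unchanged throughout.
For the vertical component, v_y² = v_y0² + 2 g h = (49.56)² + 2×10×38.9 = 3234, so |v_y| = 56.87 m/s.
Impact speed = √(v_x² + v_y²) = √(3320 + 3234) = 81.0 m/s.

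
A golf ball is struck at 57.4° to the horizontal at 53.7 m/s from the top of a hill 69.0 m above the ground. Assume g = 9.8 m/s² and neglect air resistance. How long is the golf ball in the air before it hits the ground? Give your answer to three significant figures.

10.6 s

Vertical component: v_y = 53.7 sin 57.4° = 45.24 m/s.
Taking up as positive with launch at y = 69.0 m, landing at y = 0: 0 = 69.0 + 45.24 t − ½(9.8) t².
Solving 4.900 t² − 45.24 t − 69.0 = 0 gives t = [45.24 + √(45.24² + 4·4.900·69.0)] / 9.800 = 10.6 s.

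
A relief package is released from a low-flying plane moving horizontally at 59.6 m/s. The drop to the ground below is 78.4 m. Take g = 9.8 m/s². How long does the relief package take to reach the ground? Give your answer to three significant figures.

4.00 s

The horizontal speed doesn't affect the fall. With v_y0 = 0, h = ½ g t².
t = √(2 × 78.4 / 9.8) = √16.00 = 4.00 s.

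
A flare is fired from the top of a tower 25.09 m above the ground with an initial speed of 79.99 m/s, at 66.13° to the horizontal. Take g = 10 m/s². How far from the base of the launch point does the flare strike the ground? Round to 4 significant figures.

Components: v_x = 79.99 cos 66.13° = 32.369 m/s, v_y = 79.99 sin 66.13° = 73.148 m/s.
Vertical: 0 = 25.09 + 73.148 t − ½(10) t² ⇒ 5.000 t² − 73.148 t − 25.09 = 0.
t = [73.148 + √(5350.6 + 501.80)] / 10.00 = 14.965 s.
Horizontal: R = v_x · t = 32.369 × 14.965 = 484.4 m.

484.4 m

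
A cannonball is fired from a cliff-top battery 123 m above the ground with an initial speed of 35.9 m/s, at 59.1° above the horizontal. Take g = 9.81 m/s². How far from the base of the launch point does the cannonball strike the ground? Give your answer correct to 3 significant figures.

167 m

Components: v_x = 35.9 cos 59.1° = 18.44 m/s, v_y = 35.9 sin 59.1° = 30.80 m/s.
Vertical: 0 = 123 + 30.80 t − ½(9.81) t² ⇒ 4.905 t² − 30.80 t − 123 = 0.
t = [30.80 + √(948.6 + 2413)] / 9.810 = 9.050 s.
Horizontal: R = v_x · t = 18.44 × 9.050 = 167 m.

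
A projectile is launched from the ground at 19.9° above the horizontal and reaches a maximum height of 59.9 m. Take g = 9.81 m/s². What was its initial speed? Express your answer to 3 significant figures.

101 m/s

At maximum height v_y = 0, so (v₀ sin θ)² = 2 g H.
v₀ sin 19.9° = √(2 × 9.81 × 59.9) = 34.28 m/s.
v₀ = 34.28 / sin 19.9° = 34.28 / 0.3404 = 101 m/s.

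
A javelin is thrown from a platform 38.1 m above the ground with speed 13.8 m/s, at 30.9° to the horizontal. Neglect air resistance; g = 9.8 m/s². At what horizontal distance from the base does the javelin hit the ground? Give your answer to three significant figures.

42.7 m

Components: v_x = 13.8 cos 30.9° = 11.84 m/s, v_y = 13.8 sin 30.9° = 7.087 m/s.
Vertical: 0 = 38.1 + 7.087 t − ½(9.8) t² ⇒ 4.900 t² − 7.087 t − 38.1 = 0.
t = [7.087 + √(50.23 + 746.8)] / 9.800 = 3.604 s.
Horizontal: R = v_x · t = 11.84 × 3.604 = 42.7 m.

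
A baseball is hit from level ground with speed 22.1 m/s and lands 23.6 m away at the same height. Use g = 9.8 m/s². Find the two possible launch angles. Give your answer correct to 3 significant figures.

Level-ground range: R = v₀² sin(2θ)/g ⇒ sin 2θ = R g / v₀² = 23.6×9.8/22.1² = 0.4735.
2θ = arcsin(0.4735) = 28.26° or 180° − 28.26° = 151.74°.
So θ = 14.1° or θ = 75.9°.

14.1° and 75.9°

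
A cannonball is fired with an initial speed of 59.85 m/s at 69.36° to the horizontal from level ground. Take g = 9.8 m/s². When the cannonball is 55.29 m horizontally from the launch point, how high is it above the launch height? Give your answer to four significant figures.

v_x = 59.85 cos 69.36° = 21.097 m/s, v_y0 = 59.85 sin 69.36° = 56.008 m/s.
Time to reach x = 55.29 m: t = x / v_x = 55.29 / 21.097 = 2.6208 s.
y = v_y0 t − ½ g t² = 56.008×2.6208 − 4.900×2.6208² = 113.1 m.

113.1 m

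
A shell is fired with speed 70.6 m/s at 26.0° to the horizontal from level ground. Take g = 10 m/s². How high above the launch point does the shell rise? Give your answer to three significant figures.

47.9 m

Vertical component of launch velocity: v_y = 70.6 sin 26.0° = 30.95 m/s.
At the highest point the vertical velocity is zero, so v_y² = 2 g h_max.
h_max = (30.95)² / (2 × 10) = 957.9 / 20.00 = 47.9 m.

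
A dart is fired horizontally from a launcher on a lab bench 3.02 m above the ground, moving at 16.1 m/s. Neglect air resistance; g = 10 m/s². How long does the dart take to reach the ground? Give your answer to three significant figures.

0.777 s

The horizontal speed doesn't affect the fall. With v_y0 = 0, h = ½ g t².
t = √(2 × 3.02 / 10) = √0.6040 = 0.777 s.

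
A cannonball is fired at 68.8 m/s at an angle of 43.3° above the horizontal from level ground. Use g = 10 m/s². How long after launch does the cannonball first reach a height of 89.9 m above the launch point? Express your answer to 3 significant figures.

v_y0 = 68.8 sin 43.3° = 47.18 m/s.
Set y = v_y0 t − ½ g t² = 89.9: 5.000 t² − 47.18 t + 89.9 = 0.
t = [47.18 ± √(2226 − 1798)] / 10 = (47.18 ± 20.69) / 10, giving t = 2.65 s or t = 6.79 s.
The cannonball is on the way up at the first time, so t = 2.65 s.

2.65 s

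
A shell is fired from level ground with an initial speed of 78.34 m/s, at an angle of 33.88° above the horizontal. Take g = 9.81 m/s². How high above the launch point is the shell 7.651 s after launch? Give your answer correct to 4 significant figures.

v_y0 = 78.34 sin 33.88° = 43.671 m/s.
y(t) = v_y0 t − ½ g t² = 43.671×7.651 − 4.905×7.651² = 47.00 m.

47.00 m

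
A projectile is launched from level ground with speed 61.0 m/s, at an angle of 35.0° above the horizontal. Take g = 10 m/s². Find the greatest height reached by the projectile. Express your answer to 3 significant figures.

61.2 m

Vertical component of launch velocity: v_y = 61.0 sin 35.0° = 34.99 m/s.
At the highest point the vertical velocity is zero, so v_y² = 2 g h_max.
h_max = (34.99)² / (2 × 10) = 1224 / 20.00 = 61.2 m.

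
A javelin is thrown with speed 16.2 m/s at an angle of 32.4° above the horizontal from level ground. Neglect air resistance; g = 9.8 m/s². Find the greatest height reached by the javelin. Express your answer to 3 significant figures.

Vertical component of launch velocity: v_y = 16.2 sin 32.4° = 8.680 m/s.
At the highest point the vertical velocity is zero, so v_y² = 2 g h_max.
h_max = (8.680)² / (2 × 9.8) = 75.34 / 19.60 = 3.84 m.

3.84 m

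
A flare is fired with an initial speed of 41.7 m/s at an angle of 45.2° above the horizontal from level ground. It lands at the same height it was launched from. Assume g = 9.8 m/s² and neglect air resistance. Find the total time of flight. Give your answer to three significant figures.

6.04 s

Vertical component: v_y = 41.7 sin 45.2° = 29.59 m/s.
For a projectile landing at launch height, time of flight is t = 2 v_y / g = 2 × 29.59 / 9.8 = 6.04 s.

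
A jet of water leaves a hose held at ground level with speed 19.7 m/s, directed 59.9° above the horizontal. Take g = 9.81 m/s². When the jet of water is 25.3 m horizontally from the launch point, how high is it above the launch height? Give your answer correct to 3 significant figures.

11.5 m

v_x = 19.7 cos 59.9° = 9.880 m/s, v_y0 = 19.7 sin 59.9° = 17.04 m/s.
Time to reach x = 25.3 m: t = x / v_x = 25.3 / 9.880 = 2.561 s.
y = v_y0 t − ½ g t² = 17.04×2.561 − 4.905×2.561² = 11.5 m.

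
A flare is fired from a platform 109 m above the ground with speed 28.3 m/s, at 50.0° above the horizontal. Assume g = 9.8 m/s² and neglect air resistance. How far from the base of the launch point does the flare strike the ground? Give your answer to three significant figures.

135 m

Components: v_x = 28.3 cos 50.0° = 18.19 m/s, v_y = 28.3 sin 50.0° = 21.68 m/s.
Vertical: 0 = 109 + 21.68 t − ½(9.8) t² ⇒ 4.900 t² − 21.68 t − 109 = 0.
t = [21.68 + √(470.0 + 2136)] / 9.800 = 7.421 s.
Horizontal: R = v_x · t = 18.19 × 7.421 = 135 m.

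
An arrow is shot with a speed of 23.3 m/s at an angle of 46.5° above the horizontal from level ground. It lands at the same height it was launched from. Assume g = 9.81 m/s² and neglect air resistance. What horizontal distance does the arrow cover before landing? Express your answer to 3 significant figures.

55.3 m

For level ground, R = v₀² sin(2θ) / g.
sin(2 × 46.5°) = sin 93.00° = 0.9986.
R = (23.3)² × 0.9986 / 9.81 = 55.3 m.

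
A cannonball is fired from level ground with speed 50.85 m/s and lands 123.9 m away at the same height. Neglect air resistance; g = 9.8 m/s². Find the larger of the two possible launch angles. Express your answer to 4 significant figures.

76.00°

Level-ground range: R = v₀² sin(2θ)/g ⇒ sin 2θ = R g / v₀² = 123.9×9.8/50.85² = 0.4696.
2θ = arcsin(0.4696) = 28.008° or 180° − 28.008° = 151.992°.
So θ = 14.00° or θ = 76.00°.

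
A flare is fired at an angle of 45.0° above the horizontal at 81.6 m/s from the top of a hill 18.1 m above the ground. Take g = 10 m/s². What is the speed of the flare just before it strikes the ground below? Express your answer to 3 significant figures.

83.8 m/s

v_x = 81.6 cos 45.0° = 57.70 m/s is unchanged throughout.
For the vertical component, v_y² = v_y0² + 2 g h = (57.70)² + 2×10×18.1 = 3691, so |v_y| = 60.75 m/s.
Impact speed = √(v_x² + v_y²) = √(3329 + 3691) = 83.8 m/s.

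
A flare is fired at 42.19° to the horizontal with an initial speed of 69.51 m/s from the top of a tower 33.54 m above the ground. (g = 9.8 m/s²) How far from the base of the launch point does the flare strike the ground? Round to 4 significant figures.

Components: v_x = 69.51 cos 42.19° = 51.501 m/s, v_y = 69.51 sin 42.19° = 46.682 m/s.
Vertical: 0 = 33.54 + 46.682 t − ½(9.8) t² ⇒ 4.900 t² − 46.682 t − 33.54 = 0.
t = [46.682 + √(2179.2 + 657.38)] / 9.800 = 10.198 s.
Horizontal: R = v_x · t = 51.501 × 10.198 = 525.2 m.

525.2 m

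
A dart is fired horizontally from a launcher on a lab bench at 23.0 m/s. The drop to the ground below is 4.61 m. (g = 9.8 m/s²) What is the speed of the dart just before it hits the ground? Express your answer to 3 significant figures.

24.9 m/s

Fall time: t = √(2 × 4.61 / 9.8) = 0.9700 s.
At impact: v_x = 23.0 m/s (unchanged), v_y = g t = 9.8 × 0.9700 = 9.506 m/s.
Speed = √(v_x² + v_y²) = √(529.0 + 90.36) = 24.9 m/s.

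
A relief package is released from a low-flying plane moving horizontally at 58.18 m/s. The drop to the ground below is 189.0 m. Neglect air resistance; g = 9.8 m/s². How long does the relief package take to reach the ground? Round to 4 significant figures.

6.211 s

The horizontal speed doesn't affect the fall. With v_y0 = 0, h = ½ g t².
t = √(2 × 189.0 / 9.8) = √38.571 = 6.211 s.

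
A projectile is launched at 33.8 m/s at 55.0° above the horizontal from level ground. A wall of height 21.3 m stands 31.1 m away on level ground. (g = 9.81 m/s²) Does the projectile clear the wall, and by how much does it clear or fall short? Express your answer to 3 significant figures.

v_x = 33.8 cos 55.0° = 19.39 m/s; v_y0 = 33.8 sin 55.0° = 27.69 m/s.
Time to reach the wall: t = 31.1 / 19.39 = 1.604 s.
Height at that point: y = 27.69×1.604 − 4.905×1.604² = 31.80 m.
That is 31.80 − 21.3 = 10.5 m above the top of the wall, so the projectile clears it.

Yes — it clears the wall by 10.5 m.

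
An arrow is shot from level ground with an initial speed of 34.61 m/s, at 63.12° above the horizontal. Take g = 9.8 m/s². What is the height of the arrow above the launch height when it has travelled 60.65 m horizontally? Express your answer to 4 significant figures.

v_x = 34.61 cos 63.12° = 15.648 m/s, v_y0 = 34.61 sin 63.12° = 30.871 m/s.
Time to reach x = 60.65 m: t = x / v_x = 60.65 / 15.648 = 3.8759 s.
y = v_y0 t − ½ g t² = 30.871×3.8759 − 4.900×3.8759² = 46.04 m.

46.04 m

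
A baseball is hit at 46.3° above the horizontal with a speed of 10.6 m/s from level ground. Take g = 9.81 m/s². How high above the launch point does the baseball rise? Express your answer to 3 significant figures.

Vertical component of launch velocity: v_y = 10.6 sin 46.3° = 7.663 m/s.
At the highest point the vertical velocity is zero, so v_y² = 2 g h_max.
h_max = (7.663)² / (2 × 9.81) = 58.72 / 19.62 = 2.99 m.

2.99 m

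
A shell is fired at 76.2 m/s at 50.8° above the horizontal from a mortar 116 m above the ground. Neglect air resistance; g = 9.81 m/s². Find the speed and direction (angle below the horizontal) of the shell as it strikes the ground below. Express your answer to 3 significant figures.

89.9 m/s at 57.6° below the horizontal

v_x = 76.2 cos 50.8° = 48.16 m/s (constant).
|v_y| at impact = √((59.05)² + 2×9.81×116) = 75.91 m/s.
Speed = √(48.16² + 75.91²) = 89.9 m/s; angle = arctan(75.91/48.16) = 57.6° below horizontal.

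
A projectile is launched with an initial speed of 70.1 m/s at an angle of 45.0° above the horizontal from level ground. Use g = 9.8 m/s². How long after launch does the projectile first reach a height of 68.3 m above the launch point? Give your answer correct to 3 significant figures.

v_y0 = 70.1 sin 45.0° = 49.57 m/s.
Set y = v_y0 t − ½ g t² = 68.3: 4.900 t² − 49.57 t + 68.3 = 0.
t = [49.57 ± √(2457 − 1339)] / 9.8 = (49.57 ± 33.44) / 9.8, giving t = 1.65 s or t = 8.47 s.
The projectile is on the way up at the first time, so t = 1.65 s.

1.65 s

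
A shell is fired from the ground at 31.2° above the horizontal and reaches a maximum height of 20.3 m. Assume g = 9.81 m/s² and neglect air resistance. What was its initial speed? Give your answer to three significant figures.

38.5 m/s

At maximum height v_y = 0, so (v₀ sin θ)² = 2 g H.
v₀ sin 31.2° = √(2 × 9.81 × 20.3) = 19.96 m/s.
v₀ = 19.96 / sin 31.2° = 19.96 / 0.5180 = 38.5 m/s.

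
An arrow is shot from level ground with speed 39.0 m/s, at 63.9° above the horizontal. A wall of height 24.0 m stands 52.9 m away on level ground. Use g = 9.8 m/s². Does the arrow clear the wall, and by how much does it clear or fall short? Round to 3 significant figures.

v_x = 39.0 cos 63.9° = 17.16 m/s; v_y0 = 39.0 sin 63.9° = 35.02 m/s.
Time to reach the wall: t = 52.9 / 17.16 = 3.083 s.
Height at that point: y = 35.02×3.083 − 4.900×3.083² = 61.39 m.
That is 61.39 − 24.0 = 37.4 m above the top of the wall, so the arrow clears it.

Yes — it clears the wall by 37.4 m.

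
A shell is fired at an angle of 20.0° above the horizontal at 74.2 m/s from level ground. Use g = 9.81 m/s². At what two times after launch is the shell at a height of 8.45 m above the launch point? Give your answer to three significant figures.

v_y0 = 74.2 sin 20.0° = 25.38 m/s.
Set y = v_y0 t − ½ g t² = 8.45: 4.905 t² − 25.38 t + 8.45 = 0.
t = [25.38 ± √(644.1 − 165.8)] / 9.81 = (25.38 ± 21.87) / 9.81, giving t = 0.358 s or t = 4.82 s.
So the shell is at 8.45 m at t = 0.358 s (rising) and t = 4.82 s (falling).

0.358 s and 4.82 s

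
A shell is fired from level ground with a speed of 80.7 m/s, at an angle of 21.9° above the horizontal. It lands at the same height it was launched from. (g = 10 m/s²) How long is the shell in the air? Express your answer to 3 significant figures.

Vertical component: v_y = 80.7 sin 21.9° = 30.10 m/s.
For a projectile landing at launch height, time of flight is t = 2 v_y / g = 2 × 30.10 / 10 = 6.02 s.

6.02 s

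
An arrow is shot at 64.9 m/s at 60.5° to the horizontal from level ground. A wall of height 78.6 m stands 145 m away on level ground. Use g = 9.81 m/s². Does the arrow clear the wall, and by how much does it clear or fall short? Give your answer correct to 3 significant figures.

Yes — it clears the wall by 76.7 m.

v_x = 64.9 cos 60.5° = 31.96 m/s; v_y0 = 64.9 sin 60.5° = 56.49 m/s.
Time to reach the wall: t = 145 / 31.96 = 4.537 s.
Height at that point: y = 56.49×4.537 − 4.905×4.537² = 155.3 m.
That is 155.3 − 78.6 = 76.7 m above the top of the wall, so the arrow clears it.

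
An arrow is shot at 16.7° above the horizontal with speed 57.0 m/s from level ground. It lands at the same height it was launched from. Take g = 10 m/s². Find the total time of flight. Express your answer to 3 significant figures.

Vertical component: v_y = 57.0 sin 16.7° = 16.38 m/s.
For a projectile landing at launch height, time of flight is t = 2 v_y / g = 2 × 16.38 / 10 = 3.28 s.

3.28 s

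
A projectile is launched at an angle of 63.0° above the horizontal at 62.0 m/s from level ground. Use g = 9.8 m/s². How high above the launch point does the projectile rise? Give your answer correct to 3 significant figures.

Vertical component of launch velocity: v_y = 62.0 sin 63.0° = 55.24 m/s.
At the highest point the vertical velocity is zero, so v_y² = 2 g h_max.
h_max = (55.24)² / (2 × 9.8) = 3051 / 19.60 = 156 m.

156 m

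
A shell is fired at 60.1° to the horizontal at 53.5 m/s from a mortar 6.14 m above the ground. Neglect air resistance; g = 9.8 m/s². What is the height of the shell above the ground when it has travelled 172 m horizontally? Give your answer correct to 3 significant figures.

v_x = 53.5 cos 60.1° = 26.67 m/s, v_y0 = 53.5 sin 60.1° = 46.38 m/s.
Time to reach x = 172 m: t = x / v_x = 172 / 26.67 = 6.449 s.
y = 6.14 + v_y0 t − ½ g t² = 6.14 + 46.38×6.449 − 4.900×6.449² = 101 m.

101 m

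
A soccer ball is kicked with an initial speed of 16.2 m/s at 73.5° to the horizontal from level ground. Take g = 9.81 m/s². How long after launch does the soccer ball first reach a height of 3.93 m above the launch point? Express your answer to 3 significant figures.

0.277 s

v_y0 = 16.2 sin 73.5° = 15.53 m/s.
Set y = v_y0 t − ½ g t² = 3.93: 4.905 t² − 15.53 t + 3.93 = 0.
t = [15.53 ± √(241.2 − 77.11)] / 9.81 = (15.53 ± 12.81) / 9.81, giving t = 0.277 s or t = 2.89 s.
The soccer ball is on the way up at the first time, so t = 0.277 s.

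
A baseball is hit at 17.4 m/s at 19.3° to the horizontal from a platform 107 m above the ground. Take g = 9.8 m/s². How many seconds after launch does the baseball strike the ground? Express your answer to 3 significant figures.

Vertical component: v_y = 17.4 sin 19.3° = 5.751 m/s.
Taking up as positive with launch at y = 107 m, landing at y = 0: 0 = 107 + 5.751 t − ½(9.8) t².
Solving 4.900 t² − 5.751 t − 107 = 0 gives t = [5.751 + √(5.751² + 4·4.900·107)] / 9.800 = 5.30 s.

5.30 s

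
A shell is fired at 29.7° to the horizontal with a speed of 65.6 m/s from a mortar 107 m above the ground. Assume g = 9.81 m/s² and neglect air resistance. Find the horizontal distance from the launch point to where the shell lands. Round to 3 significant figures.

Components: v_x = 65.6 cos 29.7° = 56.98 m/s, v_y = 65.6 sin 29.7° = 32.50 m/s.
Vertical: 0 = 107 + 32.50 t − ½(9.81) t² ⇒ 4.905 t² − 32.50 t − 107 = 0.
t = [32.50 + √(1056 + 2099)] / 9.810 = 9.039 s.
Horizontal: R = v_x · t = 56.98 × 9.039 = 515 m.

515 m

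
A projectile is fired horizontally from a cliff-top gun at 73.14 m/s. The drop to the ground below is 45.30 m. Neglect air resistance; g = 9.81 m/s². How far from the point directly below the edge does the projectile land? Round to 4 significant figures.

Initial vertical velocity is zero, so the fall time comes from h = ½ g t²: t = √(2 × 45.30 / 9.81) = 3.0390 s.
Horizontal motion is uniform at 73.14 m/s, so x = 73.14 × 3.0390 = 222.3 m.

222.3 m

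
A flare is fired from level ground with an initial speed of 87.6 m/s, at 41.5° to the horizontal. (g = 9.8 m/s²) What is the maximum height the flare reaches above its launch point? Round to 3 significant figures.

172 m

Vertical component of launch velocity: v_y = 87.6 sin 41.5° = 58.05 m/s.
At the highest point the vertical velocity is zero, so v_y² = 2 g h_max.
h_max = (58.05)² / (2 × 9.8) = 3370 / 19.60 = 172 m.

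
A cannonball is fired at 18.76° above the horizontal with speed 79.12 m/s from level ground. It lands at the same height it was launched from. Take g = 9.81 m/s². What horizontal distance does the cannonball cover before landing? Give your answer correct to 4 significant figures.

388.6 m

Components: v_x = 79.12 cos 18.76° = 74.917 m/s, v_y = 79.12 sin 18.76° = 25.445 m/s.
Time of flight (same landing height): t = 2 v_y / g = 2 × 25.445 / 9.81 = 5.1876 s.
Range: R = v_x · t = 74.917 × 5.1876 = 388.6 m.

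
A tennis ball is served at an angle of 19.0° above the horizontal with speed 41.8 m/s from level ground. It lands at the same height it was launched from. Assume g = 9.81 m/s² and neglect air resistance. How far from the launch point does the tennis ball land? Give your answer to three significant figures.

Components: v_x = 41.8 cos 19.0° = 39.52 m/s, v_y = 41.8 sin 19.0° = 13.61 m/s.
Time of flight (same landing height): t = 2 v_y / g = 2 × 13.61 / 9.81 = 2.775 s.
Range: R = v_x · t = 39.52 × 2.775 = 110 m.

110 m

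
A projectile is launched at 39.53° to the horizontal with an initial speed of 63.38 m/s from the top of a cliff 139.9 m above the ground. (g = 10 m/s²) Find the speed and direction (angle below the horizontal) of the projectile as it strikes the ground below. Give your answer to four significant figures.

v_x = 63.38 cos 39.53° = 48.884 m/s (constant).
|v_y| at impact = √((40.340)² + 2×10×139.9) = 66.523 m/s.
Speed = √(48.884² + 66.523²) = 82.55 m/s; angle = arctan(66.523/48.884) = 53.69° below horizontal.

82.55 m/s at 53.69° below the horizontal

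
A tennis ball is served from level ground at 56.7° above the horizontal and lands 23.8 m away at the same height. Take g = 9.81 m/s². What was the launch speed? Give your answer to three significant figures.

15.9 m/s

On level ground, R = v₀² sin(2θ) / g, so v₀ = √(R g / sin 2θ).
sin(2 × 56.7°) = 0.9178.
v₀ = √(23.8 × 9.81 / 0.9178) = √254.4 = 15.9 m/s.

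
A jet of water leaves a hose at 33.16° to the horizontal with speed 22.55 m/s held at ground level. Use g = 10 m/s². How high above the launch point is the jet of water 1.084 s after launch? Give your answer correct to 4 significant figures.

v_y0 = 22.55 sin 33.16° = 12.334 m/s.
y(t) = v_y0 t − ½ g t² = 12.334×1.084 − 5.000×1.084² = 7.495 m.

7.495 m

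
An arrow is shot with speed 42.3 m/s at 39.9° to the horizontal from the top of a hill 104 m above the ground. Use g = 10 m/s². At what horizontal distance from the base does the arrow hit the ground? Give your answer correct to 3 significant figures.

260 m

Components: v_x = 42.3 cos 39.9° = 32.45 m/s, v_y = 42.3 sin 39.9° = 27.13 m/s.
Vertical: 0 = 104 + 27.13 t − ½(10) t² ⇒ 5.000 t² − 27.13 t − 104 = 0.
t = [27.13 + √(736.0 + 2080)] / 10.00 = 8.020 s.
Horizontal: R = v_x · t = 32.45 × 8.020 = 260 m.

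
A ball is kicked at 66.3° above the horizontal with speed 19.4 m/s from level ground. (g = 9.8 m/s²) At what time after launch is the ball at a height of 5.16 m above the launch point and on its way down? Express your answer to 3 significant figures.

3.31 s

v_y0 = 19.4 sin 66.3° = 17.76 m/s.
Set y = v_y0 t − ½ g t² = 5.16: 4.900 t² − 17.76 t + 5.16 = 0.
t = [17.76 ± √(315.4 − 101.1)] / 9.8 = (17.76 ± 14.64) / 9.8, giving t = 0.318 s or t = 3.31 s.
On the way down corresponds to the larger root: t = 3.31 s.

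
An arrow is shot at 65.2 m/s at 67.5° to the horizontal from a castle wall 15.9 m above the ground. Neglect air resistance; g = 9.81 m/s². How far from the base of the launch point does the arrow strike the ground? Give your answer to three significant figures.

Components: v_x = 65.2 cos 67.5° = 24.95 m/s, v_y = 65.2 sin 67.5° = 60.24 m/s.
Vertical: 0 = 15.9 + 60.24 t − ½(9.81) t² ⇒ 4.905 t² − 60.24 t − 15.9 = 0.
t = [60.24 + √(3629 + 312.0)] / 9.810 = 12.54 s.
Horizontal: R = v_x · t = 24.95 × 12.54 = 313 m.

313 m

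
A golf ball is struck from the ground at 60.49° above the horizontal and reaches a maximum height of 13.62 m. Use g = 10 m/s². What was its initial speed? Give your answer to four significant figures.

At maximum height v_y = 0, so (v₀ sin θ)² = 2 g H.
v₀ sin 60.49° = √(2 × 10 × 13.62) = 16.505 m/s.
v₀ = 16.505 / sin 60.49° = 16.505 / 0.8703 = 18.96 m/s.

18.96 m/s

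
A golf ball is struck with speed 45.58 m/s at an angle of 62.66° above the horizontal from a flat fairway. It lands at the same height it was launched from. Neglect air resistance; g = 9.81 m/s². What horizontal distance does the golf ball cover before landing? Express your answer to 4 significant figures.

Components: v_x = 45.58 cos 62.66° = 20.934 m/s, v_y = 45.58 sin 62.66° = 40.489 m/s.
Time of flight (same landing height): t = 2 v_y / g = 2 × 40.489 / 9.81 = 8.2546 s.
Range: R = v_x · t = 20.934 × 8.2546 = 172.8 m.

172.8 m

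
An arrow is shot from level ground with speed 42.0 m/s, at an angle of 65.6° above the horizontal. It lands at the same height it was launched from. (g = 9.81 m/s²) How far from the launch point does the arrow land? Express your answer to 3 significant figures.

Components: v_x = 42.0 cos 65.6° = 17.35 m/s, v_y = 42.0 sin 65.6° = 38.25 m/s.
Time of flight (same landing height): t = 2 v_y / g = 2 × 38.25 / 9.81 = 7.798 s.
Range: R = v_x · t = 17.35 × 7.798 = 135 m.

135 m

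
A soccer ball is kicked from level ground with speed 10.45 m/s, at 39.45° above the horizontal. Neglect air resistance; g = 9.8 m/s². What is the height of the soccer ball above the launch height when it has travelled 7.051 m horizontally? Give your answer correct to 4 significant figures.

2.061 m

v_x = 10.45 cos 39.45° = 8.0693 m/s, v_y0 = 10.45 sin 39.45° = 6.6400 m/s.
Time to reach x = 7.051 m: t = x / v_x = 7.051 / 8.0693 = 0.87381 s.
y = v_y0 t − ½ g t² = 6.6400×0.87381 − 4.900×0.87381² = 2.061 m.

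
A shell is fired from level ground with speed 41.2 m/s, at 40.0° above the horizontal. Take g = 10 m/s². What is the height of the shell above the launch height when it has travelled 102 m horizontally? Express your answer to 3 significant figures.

33.4 m

v_x = 41.2 cos 40.0° = 31.56 m/s, v_y0 = 41.2 sin 40.0° = 26.48 m/s.
Time to reach x = 102 m: t = x / v_x = 102 / 31.56 = 3.232 s.
y = v_y0 t − ½ g t² = 26.48×3.232 − 5.000×3.232² = 33.4 m.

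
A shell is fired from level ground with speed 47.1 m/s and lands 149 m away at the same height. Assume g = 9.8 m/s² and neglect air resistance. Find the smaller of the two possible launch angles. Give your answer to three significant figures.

20.6°

Level-ground range: R = v₀² sin(2θ)/g ⇒ sin 2θ = R g / v₀² = 149×9.8/47.1² = 0.6582.
2θ = arcsin(0.6582) = 41.16° or 180° − 41.16° = 138.84°.
So θ = 20.6° or θ = 69.4°.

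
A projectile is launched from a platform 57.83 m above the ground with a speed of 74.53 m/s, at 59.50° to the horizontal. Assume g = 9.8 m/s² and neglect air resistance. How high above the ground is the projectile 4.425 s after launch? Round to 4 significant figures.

v_y0 = 74.53 sin 59.50° = 64.217 m/s.
y(t) = 57.83 + v_y0 t − ½ g t² = 57.83 + 64.217×4.425 − ½×9.8×4.425² = 246.0 m.

246.0 m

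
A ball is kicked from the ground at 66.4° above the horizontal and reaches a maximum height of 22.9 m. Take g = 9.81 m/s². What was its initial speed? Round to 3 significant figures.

23.1 m/s

At maximum height v_y = 0, so (v₀ sin θ)² = 2 g H.
v₀ sin 66.4° = √(2 × 9.81 × 22.9) = 21.20 m/s.
v₀ = 21.20 / sin 66.4° = 21.20 / 0.9164 = 23.1 m/s.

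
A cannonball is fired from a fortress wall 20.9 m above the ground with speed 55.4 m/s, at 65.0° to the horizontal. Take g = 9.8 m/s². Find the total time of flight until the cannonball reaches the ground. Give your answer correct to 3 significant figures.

Vertical component: v_y = 55.4 sin 65.0° = 50.21 m/s.
Taking up as positive with launch at y = 20.9 m, landing at y = 0: 0 = 20.9 + 50.21 t − ½(9.8) t².
Solving 4.900 t² − 50.21 t − 20.9 = 0 gives t = [50.21 + √(50.21² + 4·4.900·20.9)] / 9.800 = 10.6 s.

10.6 s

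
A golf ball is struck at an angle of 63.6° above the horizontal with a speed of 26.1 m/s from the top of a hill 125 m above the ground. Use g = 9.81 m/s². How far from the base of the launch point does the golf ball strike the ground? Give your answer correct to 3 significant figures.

Components: v_x = 26.1 cos 63.6° = 11.60 m/s, v_y = 26.1 sin 63.6° = 23.38 m/s.
Vertical: 0 = 125 + 23.38 t − ½(9.81) t² ⇒ 4.905 t² − 23.38 t − 125 = 0.
t = [23.38 + √(546.6 + 2452)] / 9.810 = 7.965 s.
Horizontal: R = v_x · t = 11.60 × 7.965 = 92.4 m.

92.4 m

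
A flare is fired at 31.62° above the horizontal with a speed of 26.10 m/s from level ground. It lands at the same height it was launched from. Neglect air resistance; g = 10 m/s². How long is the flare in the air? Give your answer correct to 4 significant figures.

Vertical component: v_y = 26.10 sin 31.62° = 13.684 m/s.
For a projectile landing at launch height, time of flight is t = 2 v_y / g = 2 × 13.684 / 10 = 2.737 s.

2.737 s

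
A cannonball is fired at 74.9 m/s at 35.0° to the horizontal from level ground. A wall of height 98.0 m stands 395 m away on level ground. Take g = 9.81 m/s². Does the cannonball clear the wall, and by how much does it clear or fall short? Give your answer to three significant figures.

No — it falls 24.7 m short of clearing the wall.

v_x = 74.9 cos 35.0° = 61.35 m/s; v_y0 = 74.9 sin 35.0° = 42.96 m/s.
Time to reach the wall: t = 395 / 61.35 = 6.438 s.
Height at that point: y = 42.96×6.438 − 4.905×6.438² = 73.27 m.
That is 98.0 − 73.27 = 24.7 m below the top of the wall, so the cannonball does not clear it.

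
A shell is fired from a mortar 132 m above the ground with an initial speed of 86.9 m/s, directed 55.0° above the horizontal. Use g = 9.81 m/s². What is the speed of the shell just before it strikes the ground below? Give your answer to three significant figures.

v_x = 86.9 cos 55.0° = 49.84 m/s is unchanged throughout.
For the vertical component, v_y² = v_y0² + 2 g h = (71.18)² + 2×9.81×132 = 7656, so |v_y| = 87.50 m/s.
Impact speed = √(v_x² + v_y²) = √(2484 + 7656) = 101 m/s.

101 m/s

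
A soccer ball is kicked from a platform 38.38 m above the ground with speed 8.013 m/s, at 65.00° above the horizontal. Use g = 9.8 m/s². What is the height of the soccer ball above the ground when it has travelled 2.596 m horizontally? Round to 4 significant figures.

41.07 m

v_x = 8.013 cos 65.00° = 3.3864 m/s, v_y0 = 8.013 sin 65.00° = 7.2622 m/s.
Time to reach x = 2.596 m: t = x / v_x = 2.596 / 3.3864 = 0.76660 s.
y = 38.38 + v_y0 t − ½ g t² = 38.38 + 7.2622×0.76660 − 4.900×0.76660² = 41.07 m.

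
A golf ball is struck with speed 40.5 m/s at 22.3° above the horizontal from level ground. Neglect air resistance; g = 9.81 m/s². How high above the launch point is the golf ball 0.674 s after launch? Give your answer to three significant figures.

v_y0 = 40.5 sin 22.3° = 15.37 m/s.
y(t) = v_y0 t − ½ g t² = 15.37×0.674 − 4.905×0.674² = 8.13 m.

8.13 m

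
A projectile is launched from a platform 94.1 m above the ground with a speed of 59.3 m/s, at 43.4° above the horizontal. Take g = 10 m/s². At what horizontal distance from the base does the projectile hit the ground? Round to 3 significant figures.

Components: v_x = 59.3 cos 43.4° = 43.09 m/s, v_y = 59.3 sin 43.4° = 40.74 m/s.
Vertical: 0 = 94.1 + 40.74 t − ½(10) t² ⇒ 5.000 t² − 40.74 t − 94.1 = 0.
t = [40.74 + √(1660 + 1882)] / 10.00 = 10.03 s.
Horizontal: R = v_x · t = 43.09 × 10.03 = 432 m.

432 m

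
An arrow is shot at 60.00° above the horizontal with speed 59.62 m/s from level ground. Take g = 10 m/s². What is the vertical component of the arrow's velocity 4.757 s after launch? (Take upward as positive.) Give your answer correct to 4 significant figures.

Initial vertical component: v_y0 = 59.62 sin 60.00° = 51.632 m/s.
v_y(t) = v_y0 − g t = 51.632 − 10 × 4.757 = 4.062 m/s.

4.062 m/s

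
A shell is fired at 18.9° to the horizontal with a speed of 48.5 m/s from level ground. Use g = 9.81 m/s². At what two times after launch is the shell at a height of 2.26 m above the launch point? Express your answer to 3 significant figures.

v_y0 = 48.5 sin 18.9° = 15.71 m/s.
Set y = v_y0 t − ½ g t² = 2.26: 4.905 t² − 15.71 t + 2.26 = 0.
t = [15.71 ± √(246.8 − 44.34)] / 9.81 = (15.71 ± 14.23) / 9.81, giving t = 0.151 s or t = 3.05 s.
So the shell is at 2.26 m at t = 0.151 s (rising) and t = 3.05 s (falling).

0.151 s and 3.05 s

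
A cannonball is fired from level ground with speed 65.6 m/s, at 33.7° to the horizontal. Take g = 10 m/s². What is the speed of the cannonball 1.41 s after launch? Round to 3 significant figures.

59.0 m/s

v_x = 65.6 cos 33.7° = 54.58 m/s (constant).
v_y(t) = 65.6 sin 33.7° − g t = 36.40 − 10 × 1.41 = 22.30 m/s.
Speed = √(v_x² + v_y²) = √(2979 + 497.3) = 59.0 m/s.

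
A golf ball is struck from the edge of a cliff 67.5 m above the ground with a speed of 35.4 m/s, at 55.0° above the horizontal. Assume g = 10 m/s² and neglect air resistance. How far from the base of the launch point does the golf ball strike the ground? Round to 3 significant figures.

154 m

Components: v_x = 35.4 cos 55.0° = 20.30 m/s, v_y = 35.4 sin 55.0° = 29.00 m/s.
Vertical: 0 = 67.5 + 29.00 t − ½(10) t² ⇒ 5.000 t² − 29.00 t − 67.5 = 0.
t = [29.00 + √(841.0 + 1350)] / 10.00 = 7.581 s.
Horizontal: R = v_x · t = 20.30 × 7.581 = 154 m.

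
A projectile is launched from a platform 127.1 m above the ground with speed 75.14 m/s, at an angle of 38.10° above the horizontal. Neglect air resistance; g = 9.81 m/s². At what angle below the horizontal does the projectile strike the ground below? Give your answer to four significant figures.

49.05°

v_x = 75.14 cos 38.10° = 59.130 m/s.
At impact |v_y| = √(v_y0² + 2 g h) = √(46.364² + 2×9.81×127.1) = 68.142 m/s.
Angle below horizontal = arctan(|v_y| / v_x) = arctan(68.142 / 59.130) = 49.05°.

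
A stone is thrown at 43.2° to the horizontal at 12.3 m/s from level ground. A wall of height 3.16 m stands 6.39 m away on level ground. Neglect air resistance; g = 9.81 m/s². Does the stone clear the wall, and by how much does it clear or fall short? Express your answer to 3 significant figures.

Yes — it clears the wall by 0.349 m.

v_x = 12.3 cos 43.2° = 8.966 m/s; v_y0 = 12.3 sin 43.2° = 8.420 m/s.
Time to reach the wall: t = 6.39 / 8.966 = 0.7127 s.
Height at that point: y = 8.420×0.7127 − 4.905×0.7127² = 3.509 m.
That is 3.509 − 3.16 = 0.349 m above the top of the wall, so the stone clears it.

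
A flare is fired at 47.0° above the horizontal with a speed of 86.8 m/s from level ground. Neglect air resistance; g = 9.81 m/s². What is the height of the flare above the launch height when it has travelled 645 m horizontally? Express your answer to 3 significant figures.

v_x = 86.8 cos 47.0° = 59.20 m/s, v_y0 = 86.8 sin 47.0° = 63.48 m/s.
Time to reach x = 645 m: t = x / v_x = 645 / 59.20 = 10.90 s.
y = v_y0 t − ½ g t² = 63.48×10.90 − 4.905×10.90² = 109 m.

109 m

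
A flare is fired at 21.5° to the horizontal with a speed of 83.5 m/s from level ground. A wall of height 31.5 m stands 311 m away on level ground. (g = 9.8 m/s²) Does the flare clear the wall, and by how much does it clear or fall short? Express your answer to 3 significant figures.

v_x = 83.5 cos 21.5° = 77.69 m/s; v_y0 = 83.5 sin 21.5° = 30.60 m/s.
Time to reach the wall: t = 311 / 77.69 = 4.003 s.
Height at that point: y = 30.60×4.003 − 4.900×4.003² = 43.97 m.
That is 43.97 − 31.5 = 12.5 m above the top of the wall, so the flare clears it.

Yes — it clears the wall by 12.5 m.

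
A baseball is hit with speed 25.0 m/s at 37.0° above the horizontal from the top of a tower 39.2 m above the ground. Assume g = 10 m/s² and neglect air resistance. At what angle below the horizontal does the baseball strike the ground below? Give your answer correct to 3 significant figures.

v_x = 25.0 cos 37.0° = 19.97 m/s.
At impact |v_y| = √(v_y0² + 2 g h) = √(15.05² + 2×10×39.2) = 31.79 m/s.
Angle below horizontal = arctan(|v_y| / v_x) = arctan(31.79 / 19.97) = 57.9°.

57.9°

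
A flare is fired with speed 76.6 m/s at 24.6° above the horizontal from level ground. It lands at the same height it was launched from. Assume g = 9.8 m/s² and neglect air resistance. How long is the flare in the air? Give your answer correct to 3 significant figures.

6.51 s

Vertical component: v_y = 76.6 sin 24.6° = 31.89 m/s.
For a projectile landing at launch height, time of flight is t = 2 v_y / g = 2 × 31.89 / 9.8 = 6.51 s.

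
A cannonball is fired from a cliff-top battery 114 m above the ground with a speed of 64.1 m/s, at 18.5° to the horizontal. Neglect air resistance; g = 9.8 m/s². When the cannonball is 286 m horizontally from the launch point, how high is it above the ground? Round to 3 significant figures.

101 m

v_x = 64.1 cos 18.5° = 60.79 m/s, v_y0 = 64.1 sin 18.5° = 20.34 m/s.
Time to reach x = 286 m: t = x / v_x = 286 / 60.79 = 4.705 s.
y = 114 + v_y0 t − ½ g t² = 114 + 20.34×4.705 − 4.900×4.705² = 101 m.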